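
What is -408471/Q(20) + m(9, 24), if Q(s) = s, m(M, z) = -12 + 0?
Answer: -408711/20 ≈ -20436.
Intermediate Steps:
m(M, z) = -12
-408471/Q(20) + m(9, 24) = -408471/20 - 12 = -408711/20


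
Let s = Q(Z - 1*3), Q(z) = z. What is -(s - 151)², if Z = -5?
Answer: -25281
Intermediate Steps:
s = -8 (s = -5 - 1*3 = -5 - 3 = -8)
-(s - 151)² = -(-8 - 151)² = -1*(-159)² = -1*25281 = -25281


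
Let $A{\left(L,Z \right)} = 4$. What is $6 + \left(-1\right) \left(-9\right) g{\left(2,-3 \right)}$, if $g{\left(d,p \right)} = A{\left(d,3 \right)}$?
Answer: $42$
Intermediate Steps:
$g{\left(d,p \right)} = 4$
$6 + \left(-1\right) \left(-9\right) g{\left(2,-3 \right)} = 6 + \left(-1\right) \left(-9\right) 4 = 6 + 9 \cdot 4 = 6 + 36 = 42$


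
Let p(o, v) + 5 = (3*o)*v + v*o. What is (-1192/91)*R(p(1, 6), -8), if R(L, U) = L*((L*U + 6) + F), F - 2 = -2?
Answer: 3306608/91 ≈ 36336.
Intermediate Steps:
F = 0 (F = 2 - 2 = 0)
p(o, v) = -5 + 4*o*v (p(o, v) = -5 + ((3*o)*v + v*o) = -5 + (3*o*v + o*v) = -5 + 4*o*v)
R(L, U) = L*(6 + L*U) (R(L, U) = L*((L*U + 6) + 0) = L*((6 + L*U) + 0) = L*(6 + L*U))
(-1192/91)*R(p(1, 6), -8) = (-1192/91)*((-5 + 4*1*6)*(6 + (-5 + 4*1*6)*(-8))) = (-1192*1/91)*((-5 + 24)*(6 + (-5 + 24)*(-8))) = -22648*(6 + 19*(-8))/91 = -22648*(6 - 152)/91 = -22648*(-146)/91 = -1192/91*(-2774) = 3306608/91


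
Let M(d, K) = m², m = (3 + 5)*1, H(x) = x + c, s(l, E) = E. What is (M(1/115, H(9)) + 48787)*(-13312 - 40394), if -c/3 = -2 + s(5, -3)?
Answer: -2623591806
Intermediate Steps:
c = 15 (c = -3*(-2 - 3) = -3*(-5) = 15)
H(x) = 15 + x (H(x) = x + 15 = 15 + x)
m = 8 (m = 8*1 = 8)
M(d, K) = 64 (M(d, K) = 8² = 64)
(M(1/115, H(9)) + 48787)*(-13312 - 40394) = (64 + 48787)*(-13312 - 40394) = 48851*(-53706) = -2623591806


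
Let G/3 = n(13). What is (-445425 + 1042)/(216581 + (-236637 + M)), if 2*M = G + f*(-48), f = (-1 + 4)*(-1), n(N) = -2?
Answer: 19321/869 ≈ 22.234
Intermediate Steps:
f = -3 (f = 3*(-1) = -3)
G = -6 (G = 3*(-2) = -6)
M = 69 (M = (-6 - 3*(-48))/2 = (-6 + 144)/2 = (½)*138 = 69)
(-445425 + 1042)/(216581 + (-236637 + M)) = (-445425 + 1042)/(216581 + (-236637 + 69)) = -444383/(216581 - 236568) = -444383/(-19987) = -444383*(-1/19987) = 19321/869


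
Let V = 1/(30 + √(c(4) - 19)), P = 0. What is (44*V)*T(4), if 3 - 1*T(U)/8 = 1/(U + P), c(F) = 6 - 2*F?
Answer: 9680/307 - 968*I*√21/921 ≈ 31.531 - 4.8164*I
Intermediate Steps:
T(U) = 24 - 8/U (T(U) = 24 - 8/(U + 0) = 24 - 8/U)
V = 1/(30 + I*√21) (V = 1/(30 + √((6 - 2*4) - 19)) = 1/(30 + √((6 - 8) - 19)) = 1/(30 + √(-2 - 19)) = 1/(30 + √(-21)) = 1/(30 + I*√21) ≈ 0.032573 - 0.0049757*I)
(44*V)*T(4) = (44*(10/307 - I*√21/921))*(24 - 8/4) = (440/307 - 44*I*√21/921)*(24 - 8*¼) = (440/307 - 44*I*√21/921)*(24 - 2) = (440/307 - 44*I*√21/921)*22 = 9680/307 - 968*I*√21/921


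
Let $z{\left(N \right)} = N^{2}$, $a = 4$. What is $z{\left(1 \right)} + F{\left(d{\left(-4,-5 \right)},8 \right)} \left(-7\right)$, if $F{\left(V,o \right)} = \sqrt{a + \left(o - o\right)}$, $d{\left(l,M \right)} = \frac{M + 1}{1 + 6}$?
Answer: $-13$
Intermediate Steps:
$d{\left(l,M \right)} = \frac{1}{7} + \frac{M}{7}$ ($d{\left(l,M \right)} = \frac{1 + M}{7} = \left(1 + M\right) \frac{1}{7} = \frac{1}{7} + \frac{M}{7}$)
$F{\left(V,o \right)} = 2$ ($F{\left(V,o \right)} = \sqrt{4 + \left(o - o\right)} = \sqrt{4 + 0} = \sqrt{4} = 2$)
$z{\left(1 \right)} + F{\left(d{\left(-4,-5 \right)},8 \right)} \left(-7\right) = 1^{2} + 2 \left(-7\right) = 1 - 14 = -13$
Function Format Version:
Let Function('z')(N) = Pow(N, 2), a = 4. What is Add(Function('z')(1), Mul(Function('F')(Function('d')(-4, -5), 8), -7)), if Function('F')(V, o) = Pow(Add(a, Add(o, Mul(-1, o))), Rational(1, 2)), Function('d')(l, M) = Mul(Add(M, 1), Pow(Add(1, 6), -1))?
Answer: -13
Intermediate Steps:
Function('d')(l, M) = Add(Rational(1, 7), Mul(Rational(1, 7), M)) (Function('d')(l, M) = Mul(Add(1, M), Pow(7, -1)) = Mul(Add(1, M), Rational(1, 7)) = Add(Rational(1, 7), Mul(Rational(1, 7), M)))
Function('F')(V, o) = 2 (Function('F')(V, o) = Pow(Add(4, Add(o, Mul(-1, o))), Rational(1, 2)) = Pow(Add(4, 0), Rational(1, 2)) = Pow(4, Rational(1, 2)) = 2)
Add(Function('z')(1), Mul(Function('F')(Function('d')(-4, -5), 8), -7)) = Add(Pow(1, 2), Mul(2, -7)) = Add(1, -14) = -13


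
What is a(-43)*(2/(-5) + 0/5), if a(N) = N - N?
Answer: 0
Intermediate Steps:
a(N) = 0
a(-43)*(2/(-5) + 0/5) = 0*(2/(-5) + 0/5) = 0*(2*(-⅕) + 0*(⅕)) = 0*(-⅖ + 0) = 0*(-⅖) = 0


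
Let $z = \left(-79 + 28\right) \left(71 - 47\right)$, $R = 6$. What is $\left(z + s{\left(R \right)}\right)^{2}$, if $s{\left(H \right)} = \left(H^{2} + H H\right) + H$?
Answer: $1313316$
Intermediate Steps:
$s{\left(H \right)} = H + 2 H^{2}$ ($s{\left(H \right)} = \left(H^{2} + H^{2}\right) + H = 2 H^{2} + H = H + 2 H^{2}$)
$z = -1224$ ($z = \left(-51\right) 24 = -1224$)
$\left(z + s{\left(R \right)}\right)^{2} = \left(-1224 + 6 \left(1 + 2 \cdot 6\right)\right)^{2} = \left(-1224 + 6 \left(1 + 12\right)\right)^{2} = \left(-1224 + 6 \cdot 13\right)^{2} = \left(-1224 + 78\right)^{2} = \left(-1146\right)^{2} = 1313316$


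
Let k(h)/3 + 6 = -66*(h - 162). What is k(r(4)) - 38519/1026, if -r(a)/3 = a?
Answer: 35290765/1026 ≈ 34396.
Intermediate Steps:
r(a) = -3*a
k(h) = 32058 - 198*h (k(h) = -18 + 3*(-66*(h - 162)) = -18 + 3*(-66*(-162 + h)) = -18 + 3*(10692 - 66*h) = -18 + (32076 - 198*h) = 32058 - 198*h)
k(r(4)) - 38519/1026 = (32058 - (-594)*4) - 38519/1026 = (32058 - 198*(-12)) - 38519/1026 = (32058 + 2376) - 1*38519/1026 = 34434 - 38519/1026 = 35290765/1026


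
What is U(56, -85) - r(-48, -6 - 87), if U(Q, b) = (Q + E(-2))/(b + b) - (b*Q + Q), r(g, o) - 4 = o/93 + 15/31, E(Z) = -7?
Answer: 24770201/5270 ≈ 4700.2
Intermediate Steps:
r(g, o) = 139/31 + o/93 (r(g, o) = 4 + (o/93 + 15/31) = 4 + (15/31 + o/93) = 139/31 + o/93)
U(Q, b) = -Q + (-7 + Q)/(2*b) - Q*b (U(Q, b) = (Q - 7)/(b + b) - (b*Q + Q) = (-7 + Q)/((2*b)) - (Q*b + Q) = (-7 + Q)*(1/(2*b)) - (Q + Q*b) = (-7 + Q)/(2*b) + (-Q - Q*b) = -Q + (-7 + Q)/(2*b) - Q*b)
U(56, -85) - r(-48, -6 - 87) = (1/2)*(-7 + 56 - 2*56*(-85)*(1 - 85))/(-85) - (139/31 + (-6 - 87)/93) = (1/2)*(-1/85)*(-7 + 56 - 2*56*(-85)*(-84)) - (139/31 + (1/93)*(-93)) = (1/2)*(-1/85)*(-7 + 56 - 799680) - (139/31 - 1) = (1/2)*(-1/85)*(-799631) - 1*108/31 = 799631/170 - 108/31 = 24770201/5270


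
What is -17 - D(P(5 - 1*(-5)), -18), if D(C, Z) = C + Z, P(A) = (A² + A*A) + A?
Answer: -209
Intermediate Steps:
P(A) = A + 2*A² (P(A) = (A² + A²) + A = 2*A² + A = A + 2*A²)
-17 - D(P(5 - 1*(-5)), -18) = -17 - ((5 - 1*(-5))*(1 + 2*(5 - 1*(-5))) - 18) = -17 - ((5 + 5)*(1 + 2*(5 + 5)) - 18) = -17 - (10*(1 + 2*10) - 18) = -17 - (10*(1 + 20) - 18) = -17 - (10*21 - 18) = -17 - (210 - 18) = -17 - 1*192 = -17 - 192 = -209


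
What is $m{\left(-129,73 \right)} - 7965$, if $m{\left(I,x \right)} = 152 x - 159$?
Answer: $2972$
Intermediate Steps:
$m{\left(I,x \right)} = -159 + 152 x$
$m{\left(-129,73 \right)} - 7965 = \left(-159 + 152 \cdot 73\right) - 7965 = \left(-159 + 11096\right) - 7965 = 10937 - 7965 = 2972$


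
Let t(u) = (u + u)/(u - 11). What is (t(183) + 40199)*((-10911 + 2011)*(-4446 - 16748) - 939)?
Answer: 652134931898317/86 ≈ 7.5830e+12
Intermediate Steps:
t(u) = 2*u/(-11 + u) (t(u) = (2*u)/(-11 + u) = 2*u/(-11 + u))
(t(183) + 40199)*((-10911 + 2011)*(-4446 - 16748) - 939) = (2*183/(-11 + 183) + 40199)*((-10911 + 2011)*(-4446 - 16748) - 939) = (2*183/172 + 40199)*(-8900*(-21194) - 939) = (2*183*(1/172) + 40199)*(188626600 - 939) = (183/86 + 40199)*188625661 = (3457297/86)*188625661 = 652134931898317/86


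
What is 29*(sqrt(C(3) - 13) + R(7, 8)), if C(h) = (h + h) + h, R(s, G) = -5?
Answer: -145 + 58*I ≈ -145.0 + 58.0*I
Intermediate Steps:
C(h) = 3*h (C(h) = 2*h + h = 3*h)
29*(sqrt(C(3) - 13) + R(7, 8)) = 29*(sqrt(3*3 - 13) - 5) = 29*(sqrt(9 - 13) - 5) = 29*(sqrt(-4) - 5) = 29*(2*I - 5) = 29*(-5 + 2*I) = -145 + 58*I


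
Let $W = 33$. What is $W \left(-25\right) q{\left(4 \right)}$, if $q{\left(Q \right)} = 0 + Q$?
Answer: $-3300$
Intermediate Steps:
$q{\left(Q \right)} = Q$
$W \left(-25\right) q{\left(4 \right)} = 33 \left(-25\right) 4 = \left(-825\right) 4 = -3300$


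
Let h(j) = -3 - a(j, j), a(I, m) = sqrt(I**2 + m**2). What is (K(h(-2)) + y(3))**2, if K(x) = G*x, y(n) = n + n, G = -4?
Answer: 452 + 288*sqrt(2) ≈ 859.29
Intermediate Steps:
y(n) = 2*n
h(j) = -3 - sqrt(2)*sqrt(j**2) (h(j) = -3 - sqrt(j**2 + j**2) = -3 - sqrt(2*j**2) = -3 - sqrt(2)*sqrt(j**2))
K(x) = -4*x
(K(h(-2)) + y(3))**2 = (-4*(-3 - sqrt(2)*sqrt((-2)**2)) + 2*3)**2 = (-4*(-3 - sqrt(2)*sqrt(4)) + 6)**2 = (-4*(-3 - 1*sqrt(2)*2) + 6)**2 = (-4*(-3 - 2*sqrt(2)) + 6)**2 = ((12 + 8*sqrt(2)) + 6)**2 = (18 + 8*sqrt(2))**2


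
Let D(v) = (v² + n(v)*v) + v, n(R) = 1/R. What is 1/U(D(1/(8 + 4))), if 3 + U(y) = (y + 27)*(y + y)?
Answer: 10368/603961 ≈ 0.017167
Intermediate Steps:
n(R) = 1/R
D(v) = 1 + v + v² (D(v) = (v² + v/v) + v = (v² + 1) + v = (1 + v²) + v = 1 + v + v²)
U(y) = -3 + 2*y*(27 + y) (U(y) = -3 + (y + 27)*(y + y) = -3 + (27 + y)*(2*y) = -3 + 2*y*(27 + y))
1/U(D(1/(8 + 4))) = 1/(-3 + 2*(1 + (1 + 1/(8 + 4))/(8 + 4))² + 54*(1 + (1 + 1/(8 + 4))/(8 + 4))) = 1/(-3 + 2*(1 + (1 + 1/12)/12)² + 54*(1 + (1 + 1/12)/12)) = 1/(-3 + 2*(1 + (1/12)*(13/12))² + 54*(1 + (1/12)*(13/12))) = 1/(-3 + 2*(1 + 13/144)² + 54*(1 + 13/144)) = 1/(-3 + 2*(157/144)² + 54*(157/144)) = 1/(-3 + 2*(24649/20736) + 471/8) = 1/(-3 + 24649/10368 + 471/8) = 1/(603961/10368) = 10368/603961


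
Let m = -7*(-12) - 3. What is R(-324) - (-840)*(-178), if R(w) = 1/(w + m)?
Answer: -36333361/243 ≈ -1.4952e+5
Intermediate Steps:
m = 81 (m = 84 - 3 = 81)
R(w) = 1/(81 + w) (R(w) = 1/(w + 81) = 1/(81 + w))
R(-324) - (-840)*(-178) = 1/(81 - 324) - (-840)*(-178) = 1/(-243) - 1*149520 = -1/243 - 149520 = -36333361/243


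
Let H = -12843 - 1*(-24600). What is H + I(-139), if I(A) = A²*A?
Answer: -2673862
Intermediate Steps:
H = 11757 (H = -12843 + 24600 = 11757)
I(A) = A³
H + I(-139) = 11757 + (-139)³ = 11757 - 2685619 = -2673862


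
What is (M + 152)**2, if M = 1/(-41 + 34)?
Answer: 1129969/49 ≈ 23061.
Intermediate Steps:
M = -1/7 (M = 1/(-7) = -1/7 ≈ -0.14286)
(M + 152)**2 = (-1/7 + 152)**2 = (1063/7)**2 = 1129969/49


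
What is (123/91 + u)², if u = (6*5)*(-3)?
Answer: 65076489/8281 ≈ 7858.5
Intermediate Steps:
u = -90 (u = 30*(-3) = -90)
(123/91 + u)² = (123/91 - 90)² = (-8067/91)² = 65076489/8281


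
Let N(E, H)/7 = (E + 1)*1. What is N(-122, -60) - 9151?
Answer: -9998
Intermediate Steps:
N(E, H) = 7 + 7*E (N(E, H) = 7*((E + 1)*1) = 7*((1 + E)*1) = 7*(1 + E) = 7 + 7*E)
N(-122, -60) - 9151 = (7 + 7*(-122)) - 9151 = (7 - 854) - 9151 = -847 - 9151 = -9998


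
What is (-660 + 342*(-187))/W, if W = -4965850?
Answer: 32307/2482925 ≈ 0.013012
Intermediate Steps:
(-660 + 342*(-187))/W = (-660 + 342*(-187))/(-4965850) = (-660 - 63954)*(-1/4965850) = -64614*(-1/4965850) = 32307/2482925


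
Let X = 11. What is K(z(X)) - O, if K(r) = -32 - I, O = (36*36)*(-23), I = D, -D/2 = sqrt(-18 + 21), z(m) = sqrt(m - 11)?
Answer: 29776 + 2*sqrt(3) ≈ 29779.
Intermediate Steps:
z(m) = sqrt(-11 + m)
D = -2*sqrt(3) (D = -2*sqrt(-18 + 21) = -2*sqrt(3) ≈ -3.4641)
I = -2*sqrt(3) ≈ -3.4641
O = -29808 (O = 1296*(-23) = -29808)
K(r) = -32 + 2*sqrt(3) (K(r) = -32 - (-2)*sqrt(3) = -32 + 2*sqrt(3))
K(z(X)) - O = (-32 + 2*sqrt(3)) - 1*(-29808) = (-32 + 2*sqrt(3)) + 29808 = 29776 + 2*sqrt(3)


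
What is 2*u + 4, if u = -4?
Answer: -4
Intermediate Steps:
2*u + 4 = 2*(-4) + 4 = -8 + 4 = -4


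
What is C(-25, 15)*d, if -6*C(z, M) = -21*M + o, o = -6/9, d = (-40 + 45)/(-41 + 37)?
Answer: -4735/72 ≈ -65.764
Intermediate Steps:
d = -5/4 (d = 5/(-4) = 5*(-¼) = -5/4 ≈ -1.2500)
o = -⅔ (o = -6*⅑ = -⅔ ≈ -0.66667)
C(z, M) = ⅑ + 7*M/2 (C(z, M) = -(-21*M - ⅔)/6 = -(-⅔ - 21*M)/6 = ⅑ + 7*M/2)
C(-25, 15)*d = (⅑ + (7/2)*15)*(-5/4) = (⅑ + 105/2)*(-5/4) = (947/18)*(-5/4) = -4735/72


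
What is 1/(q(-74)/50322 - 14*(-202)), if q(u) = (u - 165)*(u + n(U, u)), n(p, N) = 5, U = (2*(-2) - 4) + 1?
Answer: 16774/47442369 ≈ 0.00035357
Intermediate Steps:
U = -7 (U = (-4 - 4) + 1 = -8 + 1 = -7)
q(u) = (-165 + u)*(5 + u) (q(u) = (u - 165)*(u + 5) = (-165 + u)*(5 + u))
1/(q(-74)/50322 - 14*(-202)) = 1/((-825 + (-74)**2 - 160*(-74))/50322 - 14*(-202)) = 1/((-825 + 5476 + 11840)*(1/50322) + 2828) = 1/(16491*(1/50322) + 2828) = 1/(5497/16774 + 2828) = 1/(47442369/16774) = 16774/47442369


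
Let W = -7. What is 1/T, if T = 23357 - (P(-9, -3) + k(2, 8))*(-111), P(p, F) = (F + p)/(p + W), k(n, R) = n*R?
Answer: 4/100865 ≈ 3.9657e-5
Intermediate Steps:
k(n, R) = R*n
P(p, F) = (F + p)/(-7 + p) (P(p, F) = (F + p)/(p - 7) = (F + p)/(-7 + p))
T = 100865/4 (T = 23357 - ((-3 - 9)/(-7 - 9) + 8*2)*(-111) = 23357 - (-12/(-16) + 16)*(-111) = 23357 - (-1/16*(-12) + 16)*(-111) = 23357 - (¾ + 16)*(-111) = 23357 - 67*(-111)/4 = 23357 - 1*(-7437/4) = 23357 + 7437/4 = 100865/4 ≈ 25216.)
1/T = 1/(100865/4) = 4/100865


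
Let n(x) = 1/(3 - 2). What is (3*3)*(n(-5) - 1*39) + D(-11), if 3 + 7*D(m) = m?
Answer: -344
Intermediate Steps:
n(x) = 1 (n(x) = 1/1 = 1)
D(m) = -3/7 + m/7
(3*3)*(n(-5) - 1*39) + D(-11) = (3*3)*(1 - 1*39) + (-3/7 + (1/7)*(-11)) = 9*(1 - 39) + (-3/7 - 11/7) = 9*(-38) - 2 = -342 - 2 = -344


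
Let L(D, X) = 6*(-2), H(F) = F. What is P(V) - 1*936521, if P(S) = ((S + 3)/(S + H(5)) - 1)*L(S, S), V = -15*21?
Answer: -145160767/155 ≈ -9.3652e+5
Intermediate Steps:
V = -315
L(D, X) = -12
P(S) = 12 - 12*(3 + S)/(5 + S) (P(S) = ((S + 3)/(S + 5) - 1)*(-12) = ((3 + S)/(5 + S) - 1)*(-12) = (-1 + (3 + S)/(5 + S))*(-12) = 12 - 12*(3 + S)/(5 + S))
P(V) - 1*936521 = 24/(5 - 315) - 1*936521 = 24/(-310) - 936521 = 24*(-1/310) - 936521 = -12/155 - 936521 = -145160767/155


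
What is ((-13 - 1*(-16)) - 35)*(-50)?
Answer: 1600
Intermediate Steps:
((-13 - 1*(-16)) - 35)*(-50) = ((-13 + 16) - 35)*(-50) = (3 - 35)*(-50) = -32*(-50) = 1600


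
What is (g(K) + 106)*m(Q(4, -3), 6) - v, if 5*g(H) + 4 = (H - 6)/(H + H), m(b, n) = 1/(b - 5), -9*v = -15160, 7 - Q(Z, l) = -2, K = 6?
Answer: -149233/90 ≈ -1658.1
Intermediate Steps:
Q(Z, l) = 9 (Q(Z, l) = 7 - 1*(-2) = 7 + 2 = 9)
v = 15160/9 (v = -⅑*(-15160) = 15160/9 ≈ 1684.4)
m(b, n) = 1/(-5 + b)
g(H) = -⅘ + (-6 + H)/(10*H) (g(H) = -⅘ + ((H - 6)/(H + H))/5 = -⅘ + ((-6 + H)/((2*H)))/5 = -⅘ + ((-6 + H)*(1/(2*H)))/5 = -⅘ + ((-6 + H)/(2*H))/5 = -⅘ + (-6 + H)/(10*H))
(g(K) + 106)*m(Q(4, -3), 6) - v = ((⅒)*(-6 - 7*6)/6 + 106)/(-5 + 9) - 1*15160/9 = ((⅒)*(⅙)*(-6 - 42) + 106)/4 - 15160/9 = ((⅒)*(⅙)*(-48) + 106)*(¼) - 15160/9 = (-⅘ + 106)*(¼) - 15160/9 = (526/5)*(¼) - 15160/9 = 263/10 - 15160/9 = -149233/90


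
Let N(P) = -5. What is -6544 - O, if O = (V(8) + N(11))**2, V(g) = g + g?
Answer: -6665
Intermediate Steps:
V(g) = 2*g
O = 121 (O = (2*8 - 5)**2 = (16 - 5)**2 = 11**2 = 121)
-6544 - O = -6544 - 1*121 = -6544 - 121 = -6665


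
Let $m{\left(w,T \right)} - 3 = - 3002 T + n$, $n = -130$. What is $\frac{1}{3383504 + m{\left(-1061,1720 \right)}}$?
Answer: $- \frac{1}{1780063} \approx -5.6178 \cdot 10^{-7}$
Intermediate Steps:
$m{\left(w,T \right)} = -127 - 3002 T$ ($m{\left(w,T \right)} = 3 - \left(130 + 3002 T\right) = -127 - 3002 T$)
$\frac{1}{3383504 + m{\left(-1061,1720 \right)}} = \frac{1}{3383504 - 5163567} = \frac{1}{-1780063} = - \frac{1}{1780063}$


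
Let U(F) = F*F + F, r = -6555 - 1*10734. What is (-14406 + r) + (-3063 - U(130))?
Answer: -51788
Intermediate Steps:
r = -17289 (r = -6555 - 10734 = -17289)
U(F) = F + F² (U(F) = F² + F = F + F²)
(-14406 + r) + (-3063 - U(130)) = (-14406 - 17289) + (-3063 - 130*(1 + 130)) = -31695 + (-3063 - 130*131) = -31695 + (-3063 - 1*17030) = -31695 + (-3063 - 17030) = -31695 - 20093 = -51788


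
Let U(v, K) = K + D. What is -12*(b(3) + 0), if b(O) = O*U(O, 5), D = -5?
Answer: 0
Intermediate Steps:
U(v, K) = -5 + K (U(v, K) = K - 5 = -5 + K)
b(O) = 0 (b(O) = O*(-5 + 5) = O*0 = 0)
-12*(b(3) + 0) = -12*(0 + 0) = -12*0 = 0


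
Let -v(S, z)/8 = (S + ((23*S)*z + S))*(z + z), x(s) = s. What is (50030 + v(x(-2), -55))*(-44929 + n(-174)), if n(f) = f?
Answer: -102515059730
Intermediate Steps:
v(S, z) = -16*z*(2*S + 23*S*z) (v(S, z) = -8*(S + ((23*S)*z + S))*(z + z) = -8*(S + (23*S*z + S))*2*z = -8*(S + (S + 23*S*z))*2*z = -8*(2*S + 23*S*z)*2*z = -16*z*(2*S + 23*S*z))
(50030 + v(x(-2), -55))*(-44929 + n(-174)) = (50030 - 16*(-2)*(-55)*(2 + 23*(-55)))*(-44929 - 174) = (50030 - 16*(-2)*(-55)*(2 - 1265))*(-45103) = (50030 - 16*(-2)*(-55)*(-1263))*(-45103) = (50030 + 2222880)*(-45103) = 2272910*(-45103) = -102515059730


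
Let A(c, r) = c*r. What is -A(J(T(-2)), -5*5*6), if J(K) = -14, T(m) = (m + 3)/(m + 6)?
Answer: -2100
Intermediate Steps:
T(m) = (3 + m)/(6 + m)
-A(J(T(-2)), -5*5*6) = -(-14)*-5*5*6 = -(-14)*(-25*6) = -(-14)*(-150) = -1*2100 = -2100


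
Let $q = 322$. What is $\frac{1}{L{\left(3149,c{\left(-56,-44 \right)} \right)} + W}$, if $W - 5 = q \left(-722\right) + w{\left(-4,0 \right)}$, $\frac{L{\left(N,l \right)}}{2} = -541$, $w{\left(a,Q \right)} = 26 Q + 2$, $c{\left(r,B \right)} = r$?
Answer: $- \frac{1}{233559} \approx -4.2816 \cdot 10^{-6}$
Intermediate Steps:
$w{\left(a,Q \right)} = 2 + 26 Q$
$L{\left(N,l \right)} = -1082$ ($L{\left(N,l \right)} = 2 \left(-541\right) = -1082$)
$W = -232477$ ($W = 5 + \left(322 \left(-722\right) + \left(2 + 26 \cdot 0\right)\right) = 5 + \left(-232484 + \left(2 + 0\right)\right) = 5 + \left(-232484 + 2\right) = 5 - 232482 = -232477$)
$\frac{1}{L{\left(3149,c{\left(-56,-44 \right)} \right)} + W} = \frac{1}{-1082 - 232477} = \frac{1}{-233559} = - \frac{1}{233559}$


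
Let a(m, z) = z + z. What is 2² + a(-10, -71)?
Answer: -138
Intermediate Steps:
a(m, z) = 2*z
2² + a(-10, -71) = 2² + 2*(-71) = 4 - 142 = -138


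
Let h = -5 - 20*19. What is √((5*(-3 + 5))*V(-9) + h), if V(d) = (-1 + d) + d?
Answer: 5*I*√23 ≈ 23.979*I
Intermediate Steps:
V(d) = -1 + 2*d
h = -385 (h = -5 - 380 = -385)
√((5*(-3 + 5))*V(-9) + h) = √((5*(-3 + 5))*(-1 + 2*(-9)) - 385) = √((5*2)*(-1 - 18) - 385) = √(10*(-19) - 385) = √(-190 - 385) = √(-575) = 5*I*√23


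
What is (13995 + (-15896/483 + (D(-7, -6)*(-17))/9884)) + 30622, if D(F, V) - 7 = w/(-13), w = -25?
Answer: 14117145674/316641 ≈ 44584.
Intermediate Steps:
D(F, V) = 116/13 (D(F, V) = 7 - 25/(-13) = 7 - 25*(-1/13) = 7 + 25/13 = 116/13)
(13995 + (-15896/483 + (D(-7, -6)*(-17))/9884)) + 30622 = (13995 + (-15896/483 + ((116/13)*(-17))/9884)) + 30622 = (13995 + (-15896*1/483 - 1972/13*1/9884)) + 30622 = (13995 + (-15896/483 - 493/32123)) + 30622 = (13995 - 10425823/316641) + 30622 = 4420964972/316641 + 30622 = 14117145674/316641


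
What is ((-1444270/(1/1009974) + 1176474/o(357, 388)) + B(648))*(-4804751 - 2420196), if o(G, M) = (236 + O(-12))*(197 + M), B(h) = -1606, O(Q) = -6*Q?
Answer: 24344745008785033380419/2310 ≈ 1.0539e+19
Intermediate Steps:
o(G, M) = 60676 + 308*M (o(G, M) = (236 - 6*(-12))*(197 + M) = (236 + 72)*(197 + M) = 308*(197 + M) = 60676 + 308*M)
((-1444270/(1/1009974) + 1176474/o(357, 388)) + B(648))*(-4804751 - 2420196) = ((-1444270/(1/1009974) + 1176474/(60676 + 308*388)) - 1606)*(-4804751 - 2420196) = ((-1444270/1/1009974 + 1176474/(60676 + 119504)) - 1606)*(-7224947) = ((-1444270*1009974 + 1176474/180180) - 1606)*(-7224947) = ((-1458675148980 + 1176474*(1/180180)) - 1606)*(-7224947) = ((-1458675148980 + 15083/2310) - 1606)*(-7224947) = (-3369539594128717/2310 - 1606)*(-7224947) = -3369539597838577/2310*(-7224947) = 24344745008785033380419/2310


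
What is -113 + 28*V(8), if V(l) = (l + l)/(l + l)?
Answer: -85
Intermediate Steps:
V(l) = 1 (V(l) = (2*l)/((2*l)) = (2*l)*(1/(2*l)) = 1)
-113 + 28*V(8) = -113 + 28*1 = -113 + 28 = -85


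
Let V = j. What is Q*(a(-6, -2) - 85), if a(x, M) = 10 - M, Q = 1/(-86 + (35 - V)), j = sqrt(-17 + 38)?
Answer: 1241/860 - 73*sqrt(21)/2580 ≈ 1.3134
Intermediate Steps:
j = sqrt(21) ≈ 4.5826
V = sqrt(21) ≈ 4.5826
Q = 1/(-51 - sqrt(21)) (Q = 1/(-86 + (35 - sqrt(21))) = 1/(-51 - sqrt(21)) ≈ -0.017991)
Q*(a(-6, -2) - 85) = (-17/860 + sqrt(21)/2580)*((10 - 1*(-2)) - 85) = (-17/860 + sqrt(21)/2580)*((10 + 2) - 85) = (-17/860 + sqrt(21)/2580)*(12 - 85) = (-17/860 + sqrt(21)/2580)*(-73) = 1241/860 - 73*sqrt(21)/2580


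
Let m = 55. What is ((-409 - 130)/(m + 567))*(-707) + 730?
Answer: 835133/622 ≈ 1342.7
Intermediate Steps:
((-409 - 130)/(m + 567))*(-707) + 730 = ((-409 - 130)/(55 + 567))*(-707) + 730 = -539/622*(-707) + 730 = 381073/622 + 730 = 835133/622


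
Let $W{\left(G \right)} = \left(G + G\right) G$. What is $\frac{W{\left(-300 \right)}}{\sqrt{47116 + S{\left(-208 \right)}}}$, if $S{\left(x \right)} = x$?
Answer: $\frac{30000 \sqrt{1303}}{1303} \approx 831.09$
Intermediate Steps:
$W{\left(G \right)} = 2 G^{2}$ ($W{\left(G \right)} = 2 G G = 2 G^{2}$)
$\frac{W{\left(-300 \right)}}{\sqrt{47116 + S{\left(-208 \right)}}} = \frac{2 \left(-300\right)^{2}}{\sqrt{47116 - 208}} = \frac{2 \cdot 90000}{\sqrt{46908}} = \frac{180000}{6 \sqrt{1303}} = 180000 \frac{\sqrt{1303}}{7818} = \frac{30000 \sqrt{1303}}{1303}$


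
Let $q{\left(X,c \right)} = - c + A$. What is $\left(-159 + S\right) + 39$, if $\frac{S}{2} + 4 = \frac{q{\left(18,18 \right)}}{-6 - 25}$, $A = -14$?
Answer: $- \frac{3904}{31} \approx -125.94$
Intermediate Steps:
$q{\left(X,c \right)} = -14 - c$ ($q{\left(X,c \right)} = - c - 14 = -14 - c$)
$S = - \frac{184}{31}$ ($S = -8 + 2 \frac{-14 - 18}{-6 - 25} = -8 + 2 \left(- \frac{32}{-31}\right) = -8 + 2 \left(\left(-32\right) \left(- \frac{1}{31}\right)\right) = -8 + 2 \cdot \frac{32}{31} = -8 + \frac{64}{31} = - \frac{184}{31} \approx -5.9355$)
$\left(-159 + S\right) + 39 = \left(-159 - \frac{184}{31}\right) + 39 = - \frac{5113}{31} + 39 = - \frac{3904}{31}$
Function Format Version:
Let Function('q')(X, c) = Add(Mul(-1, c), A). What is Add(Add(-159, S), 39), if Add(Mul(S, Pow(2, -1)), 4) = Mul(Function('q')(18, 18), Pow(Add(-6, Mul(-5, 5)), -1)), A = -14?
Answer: Rational(-3904, 31) ≈ -125.94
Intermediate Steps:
Function('q')(X, c) = Add(-14, Mul(-1, c)) (Function('q')(X, c) = Add(Mul(-1, c), -14) = Add(-14, Mul(-1, c)))
S = Rational(-184, 31) (S = Add(-8, Mul(2, Mul(Add(-14, Mul(-1, 18)), Pow(Add(-6, Mul(-5, 5)), -1)))) = Add(-8, Mul(2, Mul(Add(-14, -18), Pow(Add(-6, -25), -1)))) = Add(-8, Mul(2, Mul(-32, Pow(-31, -1)))) = Add(-8, Mul(2, Mul(-32, Rational(-1, 31)))) = Add(-8, Mul(2, Rational(32, 31))) = Add(-8, Rational(64, 31)) = Rational(-184, 31) ≈ -5.9355)
Add(Add(-159, S), 39) = Add(Add(-159, Rational(-184, 31)), 39) = Add(Rational(-5113, 31), 39) = Rational(-3904, 31)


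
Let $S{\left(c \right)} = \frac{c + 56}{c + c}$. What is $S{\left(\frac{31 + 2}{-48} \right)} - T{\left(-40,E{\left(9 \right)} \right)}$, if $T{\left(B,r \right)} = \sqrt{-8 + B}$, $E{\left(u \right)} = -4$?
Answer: $- \frac{885}{22} - 4 i \sqrt{3} \approx -40.227 - 6.9282 i$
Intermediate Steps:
$S{\left(c \right)} = \frac{56 + c}{2 c}$
$S{\left(\frac{31 + 2}{-48} \right)} - T{\left(-40,E{\left(9 \right)} \right)} = \frac{56 + \frac{31 + 2}{-48}}{2 \frac{31 + 2}{-48}} - \sqrt{-8 - 40} = \frac{56 + 33 \left(- \frac{1}{48}\right)}{2 \cdot 33 \left(- \frac{1}{48}\right)} - \sqrt{-48} = \frac{56 - \frac{11}{16}}{2 \left(- \frac{11}{16}\right)} - 4 i \sqrt{3} = \frac{1}{2} \left(- \frac{16}{11}\right) \frac{885}{16} - 4 i \sqrt{3} = - \frac{885}{22} - 4 i \sqrt{3}$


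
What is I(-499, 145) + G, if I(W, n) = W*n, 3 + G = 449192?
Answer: 376834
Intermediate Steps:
G = 449189 (G = -3 + 449192 = 449189)
I(-499, 145) + G = -499*145 + 449189 = -72355 + 449189 = 376834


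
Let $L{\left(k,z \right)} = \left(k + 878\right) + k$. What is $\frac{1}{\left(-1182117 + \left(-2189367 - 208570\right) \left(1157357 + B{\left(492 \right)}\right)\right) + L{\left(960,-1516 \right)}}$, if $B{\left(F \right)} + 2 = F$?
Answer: $- \frac{1}{2776445340958} \approx -3.6017 \cdot 10^{-13}$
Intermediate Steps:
$B{\left(F \right)} = -2 + F$
$L{\left(k,z \right)} = 878 + 2 k$ ($L{\left(k,z \right)} = \left(878 + k\right) + k = 878 + 2 k$)
$\frac{1}{\left(-1182117 + \left(-2189367 - 208570\right) \left(1157357 + B{\left(492 \right)}\right)\right) + L{\left(960,-1516 \right)}} = \frac{1}{\left(-1182117 + \left(-2189367 - 208570\right) \left(1157357 + \left(-2 + 492\right)\right)\right) + \left(878 + 2 \cdot 960\right)} = \frac{1}{\left(-1182117 - 2397937 \left(1157357 + 490\right)\right) + \left(878 + 1920\right)} = \frac{1}{\left(-1182117 - 2776444161639\right) + 2798} = \frac{1}{-2776445343756 + 2798} = \frac{1}{-2776445340958} = - \frac{1}{2776445340958}$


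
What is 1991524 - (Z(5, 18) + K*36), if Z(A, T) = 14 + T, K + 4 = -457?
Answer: 2008088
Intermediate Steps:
K = -461 (K = -4 - 457 = -461)
1991524 - (Z(5, 18) + K*36) = 1991524 - ((14 + 18) - 461*36) = 1991524 - (32 - 16596) = 1991524 - 1*(-16564) = 1991524 + 16564 = 2008088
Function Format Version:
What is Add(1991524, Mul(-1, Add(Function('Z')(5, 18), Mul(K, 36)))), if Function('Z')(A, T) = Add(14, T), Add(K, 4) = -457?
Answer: 2008088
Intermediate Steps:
K = -461 (K = Add(-4, -457) = -461)
Add(1991524, Mul(-1, Add(Function('Z')(5, 18), Mul(K, 36)))) = Add(1991524, Mul(-1, Add(Add(14, 18), Mul(-461, 36)))) = Add(1991524, Mul(-1, Add(32, -16596))) = Add(1991524, Mul(-1, -16564)) = Add(1991524, 16564) = 2008088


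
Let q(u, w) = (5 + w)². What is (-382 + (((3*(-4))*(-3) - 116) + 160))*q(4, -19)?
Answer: -59192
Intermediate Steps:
(-382 + (((3*(-4))*(-3) - 116) + 160))*q(4, -19) = (-382 + (((3*(-4))*(-3) - 116) + 160))*(5 - 19)² = (-382 + ((-12*(-3) - 116) + 160))*(-14)² = (-382 + ((36 - 116) + 160))*196 = (-382 + (-80 + 160))*196 = (-382 + 80)*196 = -302*196 = -59192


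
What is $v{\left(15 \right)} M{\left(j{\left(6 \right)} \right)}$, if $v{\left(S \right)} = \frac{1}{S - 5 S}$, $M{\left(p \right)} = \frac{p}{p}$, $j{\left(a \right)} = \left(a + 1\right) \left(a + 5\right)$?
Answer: $- \frac{1}{60} \approx -0.016667$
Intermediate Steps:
$j{\left(a \right)} = \left(1 + a\right) \left(5 + a\right)$
$M{\left(p \right)} = 1$
$v{\left(S \right)} = - \frac{1}{4 S}$ ($v{\left(S \right)} = \frac{1}{\left(-4\right) S} = - \frac{1}{4 S}$)
$v{\left(15 \right)} M{\left(j{\left(6 \right)} \right)} = - \frac{1}{4 \cdot 15} \cdot 1 = \left(- \frac{1}{4}\right) \frac{1}{15} \cdot 1 = \left(- \frac{1}{60}\right) 1 = - \frac{1}{60}$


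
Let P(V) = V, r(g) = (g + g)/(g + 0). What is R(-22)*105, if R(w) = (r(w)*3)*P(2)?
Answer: 1260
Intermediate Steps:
r(g) = 2 (r(g) = (2*g)/g = 2)
R(w) = 12 (R(w) = (2*3)*2 = 6*2 = 12)
R(-22)*105 = 12*105 = 1260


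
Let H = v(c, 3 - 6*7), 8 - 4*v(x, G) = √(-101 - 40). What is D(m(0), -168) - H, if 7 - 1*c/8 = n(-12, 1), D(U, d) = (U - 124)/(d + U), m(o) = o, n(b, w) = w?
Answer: -53/42 + I*√141/4 ≈ -1.2619 + 2.9686*I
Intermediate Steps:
D(U, d) = (-124 + U)/(U + d)
c = 48 (c = 56 - 8*1 = 56 - 8 = 48)
v(x, G) = 2 - I*√141/4 (v(x, G) = 2 - √(-101 - 40)/4 = 2 - I*√141/4)
H = 2 - I*√141/4 ≈ 2.0 - 2.9686*I
D(m(0), -168) - H = (-124 + 0)/(0 - 168) - (2 - I*√141/4) = -124/(-168) + (-2 + I*√141/4) = -1/168*(-124) + (-2 + I*√141/4) = 31/42 + (-2 + I*√141/4) = -53/42 + I*√141/4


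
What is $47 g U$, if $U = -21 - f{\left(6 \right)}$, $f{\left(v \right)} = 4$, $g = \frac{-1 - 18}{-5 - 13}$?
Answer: $- \frac{22325}{18} \approx -1240.3$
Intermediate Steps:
$g = \frac{19}{18}$ ($g = - \frac{19}{-18} = \left(-19\right) \left(- \frac{1}{18}\right) = \frac{19}{18} \approx 1.0556$)
$U = -25$ ($U = -21 - 4 = -25$)
$47 g U = 47 \cdot \frac{19}{18} \left(-25\right) = \frac{893}{18} \left(-25\right) = - \frac{22325}{18}$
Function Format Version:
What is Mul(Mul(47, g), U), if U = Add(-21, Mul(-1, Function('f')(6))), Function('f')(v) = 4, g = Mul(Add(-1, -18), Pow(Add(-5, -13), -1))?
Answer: Rational(-22325, 18) ≈ -1240.3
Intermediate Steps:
g = Rational(19, 18) (g = Mul(-19, Pow(-18, -1)) = Mul(-19, Rational(-1, 18)) = Rational(19, 18) ≈ 1.0556)
U = -25 (U = Add(-21, Mul(-1, 4)) = Add(-21, -4) = -25)
Mul(Mul(47, g), U) = Mul(Mul(47, Rational(19, 18)), -25) = Mul(Rational(893, 18), -25) = Rational(-22325, 18)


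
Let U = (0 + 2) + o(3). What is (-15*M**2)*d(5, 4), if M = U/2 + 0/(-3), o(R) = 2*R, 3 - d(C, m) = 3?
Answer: 0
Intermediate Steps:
d(C, m) = 0 (d(C, m) = 3 - 1*3 = 3 - 3 = 0)
U = 8 (U = (0 + 2) + 2*3 = 2 + 6 = 8)
M = 4 (M = 8/2 + 0/(-3) = 8*(1/2) + 0*(-1/3) = 4 + 0 = 4)
(-15*M**2)*d(5, 4) = -15*4**2*0 = -15*16*0 = -240*0 = 0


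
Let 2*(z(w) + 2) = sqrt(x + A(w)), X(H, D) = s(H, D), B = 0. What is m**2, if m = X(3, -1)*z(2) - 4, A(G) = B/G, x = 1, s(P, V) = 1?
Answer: 121/4 ≈ 30.250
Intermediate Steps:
A(G) = 0 (A(G) = 0/G = 0)
X(H, D) = 1
z(w) = -3/2 (z(w) = -2 + sqrt(1 + 0)/2 = -2 + sqrt(1)/2 = -2 + (1/2)*1 = -2 + 1/2 = -3/2)
m = -11/2 (m = 1*(-3/2) - 4 = -3/2 - 4 = -11/2 ≈ -5.5000)
m**2 = (-11/2)**2 = 121/4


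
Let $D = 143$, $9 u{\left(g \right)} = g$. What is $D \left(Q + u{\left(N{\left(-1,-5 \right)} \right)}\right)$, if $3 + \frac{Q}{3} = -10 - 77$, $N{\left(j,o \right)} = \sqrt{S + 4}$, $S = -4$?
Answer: $-38610$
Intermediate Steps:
$N{\left(j,o \right)} = 0$ ($N{\left(j,o \right)} = \sqrt{-4 + 4} = \sqrt{0} = 0$)
$u{\left(g \right)} = \frac{g}{9}$
$Q = -270$ ($Q = -9 + 3 \left(-10 - 77\right) = -9 + 3 \left(-87\right) = -9 - 261 = -270$)
$D \left(Q + u{\left(N{\left(-1,-5 \right)} \right)}\right) = 143 \left(-270 + \frac{1}{9} \cdot 0\right) = 143 \left(-270 + 0\right) = 143 \left(-270\right) = -38610$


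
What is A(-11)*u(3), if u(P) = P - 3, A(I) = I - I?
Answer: 0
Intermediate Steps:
A(I) = 0
u(P) = -3 + P
A(-11)*u(3) = 0*(-3 + 3) = 0*0 = 0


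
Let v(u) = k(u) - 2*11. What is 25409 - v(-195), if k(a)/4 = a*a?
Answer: -126669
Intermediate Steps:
k(a) = 4*a² (k(a) = 4*(a*a) = 4*a²)
v(u) = -22 + 4*u² (v(u) = 4*u² - 2*11 = 4*u² - 1*22 = 4*u² - 22 = -22 + 4*u²)
25409 - v(-195) = 25409 - (-22 + 4*(-195)²) = 25409 - (-22 + 4*38025) = 25409 - (-22 + 152100) = 25409 - 1*152078 = 25409 - 152078 = -126669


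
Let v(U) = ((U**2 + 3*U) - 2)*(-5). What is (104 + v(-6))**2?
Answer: 576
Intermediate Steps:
v(U) = 10 - 15*U - 5*U**2 (v(U) = (-2 + U**2 + 3*U)*(-5) = 10 - 15*U - 5*U**2)
(104 + v(-6))**2 = (104 + (10 - 15*(-6) - 5*(-6)**2))**2 = (104 + (10 + 90 - 5*36))**2 = (104 + (10 + 90 - 180))**2 = (104 - 80)**2 = 24**2 = 576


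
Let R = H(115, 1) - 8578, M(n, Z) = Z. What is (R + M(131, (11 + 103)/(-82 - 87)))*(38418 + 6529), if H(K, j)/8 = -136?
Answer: -73428475596/169 ≈ -4.3449e+8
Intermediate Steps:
H(K, j) = -1088 (H(K, j) = 8*(-136) = -1088)
R = -9666 (R = -1088 - 8578 = -9666)
(R + M(131, (11 + 103)/(-82 - 87)))*(38418 + 6529) = (-9666 + (11 + 103)/(-82 - 87))*(38418 + 6529) = (-9666 + 114/(-169))*44947 = (-9666 + 114*(-1/169))*44947 = (-9666 - 114/169)*44947 = -1633668/169*44947 = -73428475596/169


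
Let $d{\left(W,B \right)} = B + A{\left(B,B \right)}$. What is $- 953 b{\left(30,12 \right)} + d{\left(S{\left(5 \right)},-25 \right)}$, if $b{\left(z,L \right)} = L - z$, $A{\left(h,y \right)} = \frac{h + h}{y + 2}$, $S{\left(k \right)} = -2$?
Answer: $\frac{394017}{23} \approx 17131.0$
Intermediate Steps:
$A{\left(h,y \right)} = \frac{2 h}{2 + y}$
$d{\left(W,B \right)} = B + \frac{2 B}{2 + B}$
$- 953 b{\left(30,12 \right)} + d{\left(S{\left(5 \right)},-25 \right)} = - 953 \left(12 - 30\right) - \frac{25 \left(4 - 25\right)}{2 - 25} = - 953 \left(12 - 30\right) - 25 \frac{1}{-23} \left(-21\right) = \left(-953\right) \left(-18\right) - \left(- \frac{25}{23}\right) \left(-21\right) = 17154 - \frac{525}{23} = \frac{394017}{23}$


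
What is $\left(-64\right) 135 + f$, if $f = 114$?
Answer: $-8526$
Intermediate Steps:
$\left(-64\right) 135 + f = \left(-64\right) 135 + 114 = -8640 + 114 = -8526$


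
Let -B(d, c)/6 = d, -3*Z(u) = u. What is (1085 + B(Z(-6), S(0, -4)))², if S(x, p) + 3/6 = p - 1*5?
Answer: 1151329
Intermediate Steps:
Z(u) = -u/3
S(x, p) = -11/2 + p (S(x, p) = -½ + (p - 1*5) = -½ + (p - 5) = -½ + (-5 + p) = -11/2 + p)
B(d, c) = -6*d
(1085 + B(Z(-6), S(0, -4)))² = (1085 - (-2)*(-6))² = (1085 - 6*2)² = (1085 - 12)² = 1073² = 1151329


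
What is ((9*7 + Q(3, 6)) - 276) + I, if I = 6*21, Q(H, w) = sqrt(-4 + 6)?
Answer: -87 + sqrt(2) ≈ -85.586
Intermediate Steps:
Q(H, w) = sqrt(2)
I = 126
((9*7 + Q(3, 6)) - 276) + I = ((9*7 + sqrt(2)) - 276) + 126 = ((63 + sqrt(2)) - 276) + 126 = (-213 + sqrt(2)) + 126 = -87 + sqrt(2)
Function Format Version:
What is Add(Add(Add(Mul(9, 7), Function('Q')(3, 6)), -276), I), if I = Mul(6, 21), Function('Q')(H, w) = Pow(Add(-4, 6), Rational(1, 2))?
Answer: Add(-87, Pow(2, Rational(1, 2))) ≈ -85.586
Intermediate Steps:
Function('Q')(H, w) = Pow(2, Rational(1, 2))
I = 126
Add(Add(Add(Mul(9, 7), Function('Q')(3, 6)), -276), I) = Add(Add(Add(Mul(9, 7), Pow(2, Rational(1, 2))), -276), 126) = Add(Add(Add(63, Pow(2, Rational(1, 2))), -276), 126) = Add(Add(-213, Pow(2, Rational(1, 2))), 126) = Add(-87, Pow(2, Rational(1, 2)))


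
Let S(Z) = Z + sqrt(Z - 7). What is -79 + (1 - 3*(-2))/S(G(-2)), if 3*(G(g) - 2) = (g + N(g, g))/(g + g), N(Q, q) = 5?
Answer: (-158*sqrt(21) + 525*I)/(-7*I + 2*sqrt(21)) ≈ -77.526 - 1.9295*I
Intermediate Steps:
G(g) = 2 + (5 + g)/(6*g) (G(g) = 2 + ((g + 5)/(g + g))/3 = 2 + ((5 + g)/((2*g)))/3 = 2 + ((5 + g)*(1/(2*g)))/3 = 2 + ((5 + g)/(2*g))/3 = 2 + (5 + g)/(6*g))
S(Z) = Z + sqrt(-7 + Z)
-79 + (1 - 3*(-2))/S(G(-2)) = -79 + (1 - 3*(-2))/((1/6)*(5 + 13*(-2))/(-2) + sqrt(-7 + (1/6)*(5 + 13*(-2))/(-2))) = -79 + (1 + 6)/((1/6)*(-1/2)*(5 - 26) + sqrt(-7 + (1/6)*(-1/2)*(5 - 26))) = -79 + 7/((1/6)*(-1/2)*(-21) + sqrt(-7 + (1/6)*(-1/2)*(-21))) = -79 + 7/(7/4 + sqrt(-7 + 7/4)) = -79 + 7/(7/4 + sqrt(-21/4)) = -79 + 7/(7/4 + I*sqrt(21)/2)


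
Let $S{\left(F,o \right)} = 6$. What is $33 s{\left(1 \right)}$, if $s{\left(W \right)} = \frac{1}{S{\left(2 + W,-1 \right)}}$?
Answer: $\frac{11}{2} \approx 5.5$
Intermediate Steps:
$s{\left(W \right)} = \frac{1}{6}$
$33 s{\left(1 \right)} = 33 \cdot \frac{1}{6} = \frac{11}{2}$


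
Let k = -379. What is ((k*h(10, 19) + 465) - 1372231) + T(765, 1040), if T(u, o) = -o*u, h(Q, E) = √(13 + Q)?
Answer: -2167366 - 379*√23 ≈ -2.1692e+6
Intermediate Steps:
T(u, o) = -o*u
((k*h(10, 19) + 465) - 1372231) + T(765, 1040) = ((-379*√(13 + 10) + 465) - 1372231) - 1*1040*765 = ((-379*√23 + 465) - 1372231) - 795600 = ((465 - 379*√23) - 1372231) - 795600 = (-1371766 - 379*√23) - 795600 = -2167366 - 379*√23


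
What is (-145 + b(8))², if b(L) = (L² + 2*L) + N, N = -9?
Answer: 5476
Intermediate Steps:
b(L) = -9 + L² + 2*L (b(L) = (L² + 2*L) - 9 = -9 + L² + 2*L)
(-145 + b(8))² = (-145 + (-9 + 8² + 2*8))² = (-145 + (-9 + 64 + 16))² = (-145 + 71)² = (-74)² = 5476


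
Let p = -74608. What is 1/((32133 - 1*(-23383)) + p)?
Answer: -1/19092 ≈ -5.2378e-5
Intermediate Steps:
1/((32133 - 1*(-23383)) + p) = 1/((32133 - 1*(-23383)) - 74608) = 1/((32133 + 23383) - 74608) = 1/(55516 - 74608) = 1/(-19092) = -1/19092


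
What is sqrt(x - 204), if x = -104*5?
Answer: 2*I*sqrt(181) ≈ 26.907*I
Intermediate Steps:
x = -520
sqrt(x - 204) = sqrt(-520 - 204) = sqrt(-724) = 2*I*sqrt(181)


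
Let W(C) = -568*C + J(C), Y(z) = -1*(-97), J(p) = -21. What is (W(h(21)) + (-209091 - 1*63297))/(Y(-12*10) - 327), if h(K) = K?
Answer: 284337/230 ≈ 1236.2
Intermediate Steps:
Y(z) = 97
W(C) = -21 - 568*C (W(C) = -568*C - 21 = -21 - 568*C)
(W(h(21)) + (-209091 - 1*63297))/(Y(-12*10) - 327) = ((-21 - 568*21) + (-209091 - 1*63297))/(97 - 327) = ((-21 - 11928) + (-209091 - 63297))/(-230) = (-11949 - 272388)*(-1/230) = -284337*(-1/230) = 284337/230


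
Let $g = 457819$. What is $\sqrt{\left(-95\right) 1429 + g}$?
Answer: $4 \sqrt{20129} \approx 567.51$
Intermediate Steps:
$\sqrt{\left(-95\right) 1429 + g} = \sqrt{\left(-95\right) 1429 + 457819} = \sqrt{-135755 + 457819} = \sqrt{322064} = 4 \sqrt{20129}$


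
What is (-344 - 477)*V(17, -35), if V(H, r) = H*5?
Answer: -69785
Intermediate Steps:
V(H, r) = 5*H
(-344 - 477)*V(17, -35) = (-344 - 477)*(5*17) = -821*85 = -69785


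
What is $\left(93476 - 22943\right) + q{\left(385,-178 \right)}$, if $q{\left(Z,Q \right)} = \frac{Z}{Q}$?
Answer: $\frac{12554489}{178} \approx 70531.0$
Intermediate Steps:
$\left(93476 - 22943\right) + q{\left(385,-178 \right)} = \left(93476 - 22943\right) + \frac{385}{-178} = 70533 + 385 \left(- \frac{1}{178}\right) = 70533 - \frac{385}{178} = \frac{12554489}{178}$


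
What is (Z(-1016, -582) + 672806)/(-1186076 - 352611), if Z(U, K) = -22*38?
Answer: -671970/1538687 ≈ -0.43672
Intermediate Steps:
Z(U, K) = -836
(Z(-1016, -582) + 672806)/(-1186076 - 352611) = (-836 + 672806)/(-1186076 - 352611) = 671970/(-1538687) = 671970*(-1/1538687) = -671970/1538687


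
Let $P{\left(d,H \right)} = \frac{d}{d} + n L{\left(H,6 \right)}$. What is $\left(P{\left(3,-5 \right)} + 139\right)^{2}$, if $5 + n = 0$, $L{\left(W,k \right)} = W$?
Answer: $27225$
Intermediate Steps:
$n = -5$ ($n = -5 + 0 = -5$)
$P{\left(d,H \right)} = 1 - 5 H$ ($P{\left(d,H \right)} = \frac{d}{d} - 5 H = 1 - 5 H$)
$\left(P{\left(3,-5 \right)} + 139\right)^{2} = \left(\left(1 - -25\right) + 139\right)^{2} = \left(\left(1 + 25\right) + 139\right)^{2} = \left(26 + 139\right)^{2} = 165^{2} = 27225$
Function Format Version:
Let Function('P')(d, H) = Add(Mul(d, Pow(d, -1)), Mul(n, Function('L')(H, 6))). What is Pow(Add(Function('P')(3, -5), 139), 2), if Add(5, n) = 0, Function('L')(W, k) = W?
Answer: 27225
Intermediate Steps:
n = -5 (n = Add(-5, 0) = -5)
Function('P')(d, H) = Add(1, Mul(-5, H)) (Function('P')(d, H) = Add(Mul(d, Pow(d, -1)), Mul(-5, H)) = Add(1, Mul(-5, H)))
Pow(Add(Function('P')(3, -5), 139), 2) = Pow(Add(Add(1, Mul(-5, -5)), 139), 2) = Pow(Add(Add(1, 25), 139), 2) = Pow(Add(26, 139), 2) = Pow(165, 2) = 27225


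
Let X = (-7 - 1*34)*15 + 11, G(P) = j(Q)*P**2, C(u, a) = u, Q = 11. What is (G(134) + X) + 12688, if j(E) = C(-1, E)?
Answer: -5872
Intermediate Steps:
j(E) = -1
G(P) = -P**2
X = -604 (X = (-7 - 34)*15 + 11 = -41*15 + 11 = -615 + 11 = -604)
(G(134) + X) + 12688 = (-1*134**2 - 604) + 12688 = (-1*17956 - 604) + 12688 = (-17956 - 604) + 12688 = -18560 + 12688 = -5872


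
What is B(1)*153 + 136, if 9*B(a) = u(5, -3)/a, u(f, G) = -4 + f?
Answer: 153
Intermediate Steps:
B(a) = 1/(9*a) (B(a) = ((-4 + 5)/a)/9 = (1/a)/9 = 1/(9*a))
B(1)*153 + 136 = ((⅑)/1)*153 + 136 = ((⅑)*1)*153 + 136 = (⅑)*153 + 136 = 17 + 136 = 153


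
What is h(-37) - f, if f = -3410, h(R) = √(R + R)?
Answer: 3410 + I*√74 ≈ 3410.0 + 8.6023*I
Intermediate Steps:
h(R) = √2*√R (h(R) = √(2*R) = √2*√R)
h(-37) - f = √2*√(-37) - 1*(-3410) = √2*(I*√37) + 3410 = I*√74 + 3410 = 3410 + I*√74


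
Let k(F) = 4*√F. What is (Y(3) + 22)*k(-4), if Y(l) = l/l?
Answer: 184*I ≈ 184.0*I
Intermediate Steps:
Y(l) = 1
(Y(3) + 22)*k(-4) = (1 + 22)*(4*√(-4)) = 23*(4*(2*I)) = 23*(8*I) = 184*I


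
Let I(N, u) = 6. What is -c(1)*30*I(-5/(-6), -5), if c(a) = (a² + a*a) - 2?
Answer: 0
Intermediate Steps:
c(a) = -2 + 2*a² (c(a) = (a² + a²) - 2 = 2*a² - 2 = -2 + 2*a²)
-c(1)*30*I(-5/(-6), -5) = -(-2 + 2*1²)*30*6 = -(-2 + 2*1)*30*6 = -(-2 + 2)*30*6 = -0*30*6 = -0*6 = -1*0 = 0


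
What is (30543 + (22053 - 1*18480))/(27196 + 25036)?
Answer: 8529/13058 ≈ 0.65316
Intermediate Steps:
(30543 + (22053 - 1*18480))/(27196 + 25036) = (30543 + (22053 - 18480))/52232 = (30543 + 3573)*(1/52232) = 34116*(1/52232) = 8529/13058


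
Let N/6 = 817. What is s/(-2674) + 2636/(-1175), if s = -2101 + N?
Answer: -10339839/3141950 ≈ -3.2909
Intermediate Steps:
N = 4902 (N = 6*817 = 4902)
s = 2801 (s = -2101 + 4902 = 2801)
s/(-2674) + 2636/(-1175) = 2801/(-2674) + 2636/(-1175) = 2801*(-1/2674) + 2636*(-1/1175) = -2801/2674 - 2636/1175 = -10339839/3141950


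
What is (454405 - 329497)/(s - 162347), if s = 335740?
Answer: 124908/173393 ≈ 0.72038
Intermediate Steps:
(454405 - 329497)/(s - 162347) = (454405 - 329497)/(335740 - 162347) = 124908/173393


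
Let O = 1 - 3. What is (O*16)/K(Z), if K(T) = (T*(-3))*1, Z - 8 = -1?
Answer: 32/21 ≈ 1.5238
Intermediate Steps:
Z = 7 (Z = 8 - 1 = 7)
K(T) = -3*T (K(T) = -3*T*1 = -3*T)
O = -2
(O*16)/K(Z) = (-2*16)/((-3*7)) = -32/(-21) = -32*(-1/21) = 32/21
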